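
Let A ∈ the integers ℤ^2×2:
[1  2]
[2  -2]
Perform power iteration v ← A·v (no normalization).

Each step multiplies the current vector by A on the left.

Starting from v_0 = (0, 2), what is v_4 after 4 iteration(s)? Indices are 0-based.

v_0 = (0, 2).
v_1 = A·v_0 = (4, -4).
v_2 = A·v_1 = (-4, 16).
v_3 = A·v_2 = (28, -40).
v_4 = A·v_3 = (-52, 136).

v_4 = (-52, 136)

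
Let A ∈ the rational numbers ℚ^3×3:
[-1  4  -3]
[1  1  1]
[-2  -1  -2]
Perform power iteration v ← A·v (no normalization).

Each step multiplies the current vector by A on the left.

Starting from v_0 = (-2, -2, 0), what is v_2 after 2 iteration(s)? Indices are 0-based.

v_2 = (-28, -4, 4)

v_0 = (-2, -2, 0).
v_1 = A·v_0 = (-6, -4, 6).
v_2 = A·v_1 = (-28, -4, 4).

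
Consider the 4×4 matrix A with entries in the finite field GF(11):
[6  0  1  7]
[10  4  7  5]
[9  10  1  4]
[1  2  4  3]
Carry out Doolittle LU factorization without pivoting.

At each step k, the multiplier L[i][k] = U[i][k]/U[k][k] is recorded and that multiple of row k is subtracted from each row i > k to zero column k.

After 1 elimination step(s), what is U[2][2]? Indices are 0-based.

U[2][2] = 5

Step 1: pivot at (0,0) is 6.
  row1 ← row1 − (9)·row0  ⇒  L[1][0]=9, U row1=(0, 4, 9, 8)
  row2 ← row2 − (7)·row0  ⇒  L[2][0]=7, U row2=(0, 10, 5, 10)
  row3 ← row3 − (2)·row0  ⇒  L[3][0]=2, U row3=(0, 2, 2, 0)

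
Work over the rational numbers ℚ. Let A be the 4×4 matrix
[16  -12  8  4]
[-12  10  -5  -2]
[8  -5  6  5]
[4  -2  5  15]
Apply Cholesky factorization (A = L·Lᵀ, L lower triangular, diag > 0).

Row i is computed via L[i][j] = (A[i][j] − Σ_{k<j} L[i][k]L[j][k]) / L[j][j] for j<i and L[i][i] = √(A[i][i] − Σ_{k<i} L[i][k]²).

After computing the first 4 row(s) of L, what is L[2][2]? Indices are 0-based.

L[2][2] = 1

Step 1: L[0][0] = √(16) = 4.
  L[1][0] = (-12) / L[0][0] = -3.
Step 2: L[1][1] = √(1) = 1.
  L[2][0] = (8) / L[0][0] = 2.
  L[2][1] = (1) / L[1][1] = 1.
Step 3: L[2][2] = √(1) = 1.
  L[3][0] = (4) / L[0][0] = 1.
  L[3][1] = (1) / L[1][1] = 1.
  L[3][2] = (2) / L[2][2] = 2.
Step 4: L[3][3] = √(9) = 3.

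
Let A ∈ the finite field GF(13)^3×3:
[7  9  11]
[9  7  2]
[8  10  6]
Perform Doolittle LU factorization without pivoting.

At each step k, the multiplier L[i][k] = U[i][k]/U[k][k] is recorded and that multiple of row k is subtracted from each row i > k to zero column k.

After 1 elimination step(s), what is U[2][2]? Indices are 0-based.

Step 1: pivot at (0,0) is 7.
  row1 ← row1 − (5)·row0  ⇒  L[1][0]=5, U row1=(0, 1, 12)
  row2 ← row2 − (3)·row0  ⇒  L[2][0]=3, U row2=(0, 9, 12)

U[2][2] = 12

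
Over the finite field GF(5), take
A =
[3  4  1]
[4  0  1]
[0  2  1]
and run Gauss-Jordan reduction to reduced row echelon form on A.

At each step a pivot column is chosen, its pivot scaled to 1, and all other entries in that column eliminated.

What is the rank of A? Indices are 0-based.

rank = 3

[1] R0 /= 3  ⇒  (1, 3, 2)
     R1 -= 4·R0  ⇒  (0, 3, 3)
[2] R1 /= 3  ⇒  (0, 1, 1)
     R0 -= 3·R1  ⇒  (1, 0, 4)
     R2 -= 2·R1  ⇒  (0, 0, 4)
[3] R2 /= 4  ⇒  (0, 0, 1)
     R0 -= 4·R2  ⇒  (1, 0, 0)
     R1 -= 1·R2  ⇒  (0, 1, 0)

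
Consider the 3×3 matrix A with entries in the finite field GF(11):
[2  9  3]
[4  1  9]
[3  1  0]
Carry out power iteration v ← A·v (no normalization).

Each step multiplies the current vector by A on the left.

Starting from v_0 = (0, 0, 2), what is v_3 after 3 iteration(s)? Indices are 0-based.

v_0 = (0, 0, 2).
v_1 = A·v_0 = (6, 7, 0).
v_2 = A·v_1 = (9, 9, 3).
v_3 = A·v_2 = (9, 6, 3).

v_3 = (9, 6, 3)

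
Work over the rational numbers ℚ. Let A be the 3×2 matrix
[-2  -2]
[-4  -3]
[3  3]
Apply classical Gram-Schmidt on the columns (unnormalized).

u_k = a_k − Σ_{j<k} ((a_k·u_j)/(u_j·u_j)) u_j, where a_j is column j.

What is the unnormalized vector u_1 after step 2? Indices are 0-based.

u_1 = (-8/29, 13/29, 12/29)

Step 1: u_0 = a_0 = (-2, -4, 3).
Step 2: u_1 = a_1 − (25/29)·u_0 = (-8/29, 13/29, 12/29).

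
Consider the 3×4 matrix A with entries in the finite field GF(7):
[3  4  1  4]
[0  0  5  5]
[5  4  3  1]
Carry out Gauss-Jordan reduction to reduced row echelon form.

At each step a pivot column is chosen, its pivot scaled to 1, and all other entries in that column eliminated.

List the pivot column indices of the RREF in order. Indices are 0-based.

pivot columns: 0, 1, 2

step 1: normalize row 0 (÷3) = (1, 6, 5, 6)
  row 2: subtract 5×row0 = (0, 2, 6, 6)
step 2: exchange rows 1,2
step 2: normalize row 1 (÷2) = (0, 1, 3, 3)
  row 0: subtract 6×row1 = (1, 0, 1, 2)
step 3: normalize row 2 (÷5) = (0, 0, 1, 1)
  row 0: subtract 1×row2 = (1, 0, 0, 1)
  row 1: subtract 3×row2 = (0, 1, 0, 0)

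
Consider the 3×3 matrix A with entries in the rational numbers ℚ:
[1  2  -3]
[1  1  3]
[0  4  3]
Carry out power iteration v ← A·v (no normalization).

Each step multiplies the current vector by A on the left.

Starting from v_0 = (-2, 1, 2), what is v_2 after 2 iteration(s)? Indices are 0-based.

v_2 = (-26, 29, 50)

v_0 = (-2, 1, 2).
v_1 = A·v_0 = (-6, 5, 10).
v_2 = A·v_1 = (-26, 29, 50).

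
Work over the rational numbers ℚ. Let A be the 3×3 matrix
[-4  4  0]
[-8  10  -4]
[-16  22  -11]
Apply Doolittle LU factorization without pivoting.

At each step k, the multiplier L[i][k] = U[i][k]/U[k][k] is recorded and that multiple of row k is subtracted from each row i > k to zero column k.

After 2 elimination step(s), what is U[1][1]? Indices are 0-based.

U[1][1] = 2

Step 1: pivot at (0,0) is -4.
  row1 ← row1 − (2)·row0  ⇒  L[1][0]=2, U row1=(0, 2, -4)
  row2 ← row2 − (4)·row0  ⇒  L[2][0]=4, U row2=(0, 6, -11)
Step 2: pivot at (1,1) is 2.
  row2 ← row2 − (3)·row1  ⇒  L[2][1]=3, U row2=(0, 0, 1)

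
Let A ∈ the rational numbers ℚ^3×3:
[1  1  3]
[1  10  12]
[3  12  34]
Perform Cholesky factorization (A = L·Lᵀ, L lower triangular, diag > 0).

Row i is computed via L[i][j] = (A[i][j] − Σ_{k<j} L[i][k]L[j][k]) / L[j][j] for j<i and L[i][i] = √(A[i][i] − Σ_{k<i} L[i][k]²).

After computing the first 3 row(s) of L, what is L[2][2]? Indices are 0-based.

Step 1: L[0][0] = √(1) = 1.
  L[1][0] = (1) / L[0][0] = 1.
Step 2: L[1][1] = √(9) = 3.
  L[2][0] = (3) / L[0][0] = 3.
  L[2][1] = (9) / L[1][1] = 3.
Step 3: L[2][2] = √(16) = 4.

L[2][2] = 4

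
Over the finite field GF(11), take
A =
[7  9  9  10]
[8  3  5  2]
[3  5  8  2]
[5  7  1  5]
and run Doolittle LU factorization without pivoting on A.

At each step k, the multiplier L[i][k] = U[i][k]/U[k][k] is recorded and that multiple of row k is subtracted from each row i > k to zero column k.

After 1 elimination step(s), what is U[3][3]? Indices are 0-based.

[col 0] pivot 7
  R1 -= 9*R0 → (0, 10, 1, 0)  (L[1][0] := 9)
  R2 -= 2*R0 → (0, 9, 1, 4)  (L[2][0] := 2)
  R3 -= 7*R0 → (0, 10, 4, 1)  (L[3][0] := 7)

U[3][3] = 1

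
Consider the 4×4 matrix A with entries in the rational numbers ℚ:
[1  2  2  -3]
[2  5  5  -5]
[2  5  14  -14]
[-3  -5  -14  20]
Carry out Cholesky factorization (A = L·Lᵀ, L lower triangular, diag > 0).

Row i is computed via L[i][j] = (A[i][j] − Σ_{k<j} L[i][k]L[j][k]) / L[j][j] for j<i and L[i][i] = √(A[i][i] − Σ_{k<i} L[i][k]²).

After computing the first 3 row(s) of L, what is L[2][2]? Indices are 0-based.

L[2][2] = 3

Step 1: L[0][0] = √(1) = 1.
  L[1][0] = (2) / L[0][0] = 2.
Step 2: L[1][1] = √(1) = 1.
  L[2][0] = (2) / L[0][0] = 2.
  L[2][1] = (1) / L[1][1] = 1.
Step 3: L[2][2] = √(9) = 3.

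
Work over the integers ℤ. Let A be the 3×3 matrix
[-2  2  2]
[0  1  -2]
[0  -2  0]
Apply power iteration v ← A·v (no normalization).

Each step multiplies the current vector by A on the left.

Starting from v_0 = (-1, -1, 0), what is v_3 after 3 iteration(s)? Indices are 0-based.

v_0 = (-1, -1, 0).
v_1 = A·v_0 = (0, -1, 2).
v_2 = A·v_1 = (2, -5, 2).
v_3 = A·v_2 = (-10, -9, 10).

v_3 = (-10, -9, 10)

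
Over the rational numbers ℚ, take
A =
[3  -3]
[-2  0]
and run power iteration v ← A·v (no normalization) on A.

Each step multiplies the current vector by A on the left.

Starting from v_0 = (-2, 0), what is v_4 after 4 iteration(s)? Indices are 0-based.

v_4 = (-558, 252)

v_0 = (-2, 0).
v_1 = A·v_0 = (-6, 4).
v_2 = A·v_1 = (-30, 12).
v_3 = A·v_2 = (-126, 60).
v_4 = A·v_3 = (-558, 252).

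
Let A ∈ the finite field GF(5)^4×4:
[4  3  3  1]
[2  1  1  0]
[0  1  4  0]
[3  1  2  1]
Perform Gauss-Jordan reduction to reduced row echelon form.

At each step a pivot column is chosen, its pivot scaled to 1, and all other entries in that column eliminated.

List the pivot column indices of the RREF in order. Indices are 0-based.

pivot columns: 0, 1, 2, 3

[1] R0 /= 4  ⇒  (1, 2, 2, 4)
     R1 -= 2·R0  ⇒  (0, 2, 2, 2)
     R3 -= 3·R0  ⇒  (0, 0, 1, 4)
[2] R1 /= 2  ⇒  (0, 1, 1, 1)
     R0 -= 2·R1  ⇒  (1, 0, 0, 2)
     R2 -= 1·R1  ⇒  (0, 0, 3, 4)
[3] R2 /= 3  ⇒  (0, 0, 1, 3)
     R1 -= 1·R2  ⇒  (0, 1, 0, 3)
     R3 -= 1·R2  ⇒  (0, 0, 0, 1)
[4] R3 /= 1  ⇒  (0, 0, 0, 1)
     R0 -= 2·R3  ⇒  (1, 0, 0, 0)
     R1 -= 3·R3  ⇒  (0, 1, 0, 0)
     R2 -= 3·R3  ⇒  (0, 0, 1, 0)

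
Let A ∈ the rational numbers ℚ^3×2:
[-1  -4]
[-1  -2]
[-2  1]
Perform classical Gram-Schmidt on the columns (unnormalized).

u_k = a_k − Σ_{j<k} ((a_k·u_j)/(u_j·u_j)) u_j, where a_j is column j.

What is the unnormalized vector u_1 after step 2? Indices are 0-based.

u_1 = (-10/3, -4/3, 7/3)

Step 1: u_0 = a_0 = (-1, -1, -2).
Step 2: u_1 = a_1 − (2/3)·u_0 = (-10/3, -4/3, 7/3).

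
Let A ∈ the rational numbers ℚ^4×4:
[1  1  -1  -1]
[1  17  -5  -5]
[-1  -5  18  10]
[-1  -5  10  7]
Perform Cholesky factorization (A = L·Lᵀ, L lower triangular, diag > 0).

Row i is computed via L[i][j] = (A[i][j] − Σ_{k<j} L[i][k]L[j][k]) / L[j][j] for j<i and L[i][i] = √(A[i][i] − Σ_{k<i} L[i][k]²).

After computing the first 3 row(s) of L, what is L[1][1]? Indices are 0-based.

L[1][1] = 4

Step 1: L[0][0] = √(1) = 1.
  L[1][0] = (1) / L[0][0] = 1.
Step 2: L[1][1] = √(16) = 4.
  L[2][0] = (-1) / L[0][0] = -1.
  L[2][1] = (-4) / L[1][1] = -1.
Step 3: L[2][2] = √(16) = 4.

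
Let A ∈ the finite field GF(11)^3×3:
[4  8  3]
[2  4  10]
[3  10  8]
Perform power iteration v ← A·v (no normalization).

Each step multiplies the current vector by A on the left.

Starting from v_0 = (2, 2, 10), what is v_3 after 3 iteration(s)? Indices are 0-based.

v_3 = (2, 0, 2)

v_0 = (2, 2, 10).
v_1 = A·v_0 = (10, 2, 7).
v_2 = A·v_1 = (0, 10, 7).
v_3 = A·v_2 = (2, 0, 2).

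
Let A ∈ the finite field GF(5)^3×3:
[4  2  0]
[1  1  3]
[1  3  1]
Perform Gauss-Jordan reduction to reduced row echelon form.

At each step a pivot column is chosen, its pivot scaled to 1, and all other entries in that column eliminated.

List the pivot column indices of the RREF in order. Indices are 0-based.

pivot columns: 0, 1, 2

[1] R0 /= 4  ⇒  (1, 3, 0)
     R1 -= 1·R0  ⇒  (0, 3, 3)
     R2 -= 1·R0  ⇒  (0, 0, 1)
[2] R1 /= 3  ⇒  (0, 1, 1)
     R0 -= 3·R1  ⇒  (1, 0, 2)
[3] R2 /= 1  ⇒  (0, 0, 1)
     R0 -= 2·R2  ⇒  (1, 0, 0)
     R1 -= 1·R2  ⇒  (0, 1, 0)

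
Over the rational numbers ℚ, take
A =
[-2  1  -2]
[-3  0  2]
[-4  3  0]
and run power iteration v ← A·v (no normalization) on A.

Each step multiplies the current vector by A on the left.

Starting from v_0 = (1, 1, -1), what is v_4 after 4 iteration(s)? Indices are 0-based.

v_4 = (-119, -119, -241)

v_0 = (1, 1, -1).
v_1 = A·v_0 = (1, -5, -1).
v_2 = A·v_1 = (-5, -5, -19).
v_3 = A·v_2 = (43, -23, 5).
v_4 = A·v_3 = (-119, -119, -241).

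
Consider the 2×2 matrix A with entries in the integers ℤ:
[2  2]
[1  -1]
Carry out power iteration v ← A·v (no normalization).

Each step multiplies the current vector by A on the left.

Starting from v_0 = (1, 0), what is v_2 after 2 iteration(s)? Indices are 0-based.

v_2 = (6, 1)

v_0 = (1, 0).
v_1 = A·v_0 = (2, 1).
v_2 = A·v_1 = (6, 1).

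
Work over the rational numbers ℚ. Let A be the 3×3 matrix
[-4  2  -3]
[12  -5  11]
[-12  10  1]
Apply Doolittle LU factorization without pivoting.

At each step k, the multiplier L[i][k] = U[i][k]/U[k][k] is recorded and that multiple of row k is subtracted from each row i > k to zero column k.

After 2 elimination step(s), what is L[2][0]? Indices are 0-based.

Step 1: pivot at (0,0) is -4.
  row1 ← row1 − (-3)·row0  ⇒  L[1][0]=-3, U row1=(0, 1, 2)
  row2 ← row2 − (3)·row0  ⇒  L[2][0]=3, U row2=(0, 4, 10)
Step 2: pivot at (1,1) is 1.
  row2 ← row2 − (4)·row1  ⇒  L[2][1]=4, U row2=(0, 0, 2)

L[2][0] = 3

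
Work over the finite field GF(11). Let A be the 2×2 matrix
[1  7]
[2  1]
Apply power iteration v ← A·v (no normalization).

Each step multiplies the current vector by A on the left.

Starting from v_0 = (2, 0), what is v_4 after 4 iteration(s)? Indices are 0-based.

v_4 = (1, 9)

v_0 = (2, 0).
v_1 = A·v_0 = (2, 4).
v_2 = A·v_1 = (8, 8).
v_3 = A·v_2 = (9, 2).
v_4 = A·v_3 = (1, 9).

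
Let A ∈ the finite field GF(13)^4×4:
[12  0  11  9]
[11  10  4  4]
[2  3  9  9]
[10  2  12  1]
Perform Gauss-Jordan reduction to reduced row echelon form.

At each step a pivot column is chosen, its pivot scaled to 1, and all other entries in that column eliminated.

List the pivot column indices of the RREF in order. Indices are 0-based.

pivot columns: 0, 1, 2

pivot(0,0)=12: scale R0 → (1, 0, 2, 4)
  clear (1,0): R1 −= (11)R0 → (0, 10, 8, 12)
  clear (2,0): R2 −= (2)R0 → (0, 3, 5, 1)
  clear (3,0): R3 −= (10)R0 → (0, 2, 5, 0)
pivot(1,1)=10: scale R1 → (0, 1, 6, 9)
  clear (2,1): R2 −= (3)R1 → (0, 0, 0, 0)
  clear (3,1): R3 −= (2)R1 → (0, 0, 6, 8)
pivot(2,2): swap R2↔R3
pivot(2,2)=6: scale R2 → (0, 0, 1, 10)
  clear (0,2): R0 −= (2)R2 → (1, 0, 0, 10)
  clear (1,2): R1 −= (6)R2 → (0, 1, 0, 1)
col 3: no nonzero at/below row 3; advance.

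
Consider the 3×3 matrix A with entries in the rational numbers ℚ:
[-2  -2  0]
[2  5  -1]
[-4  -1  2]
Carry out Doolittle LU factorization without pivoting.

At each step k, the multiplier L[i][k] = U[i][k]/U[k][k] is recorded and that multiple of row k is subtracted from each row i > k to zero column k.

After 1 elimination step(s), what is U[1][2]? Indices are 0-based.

[col 0] pivot -2
  R1 -= -1*R0 → (0, 3, -1)  (L[1][0] := -1)
  R2 -= 2*R0 → (0, 3, 2)  (L[2][0] := 2)

U[1][2] = -1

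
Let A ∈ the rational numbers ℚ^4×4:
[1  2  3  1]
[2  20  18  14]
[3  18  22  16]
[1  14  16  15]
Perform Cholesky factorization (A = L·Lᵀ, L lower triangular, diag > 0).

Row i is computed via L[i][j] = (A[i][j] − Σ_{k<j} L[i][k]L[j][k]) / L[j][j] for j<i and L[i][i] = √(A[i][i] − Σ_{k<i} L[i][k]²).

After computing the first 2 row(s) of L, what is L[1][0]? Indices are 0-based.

Step 1: L[0][0] = √(1) = 1.
  L[1][0] = (2) / L[0][0] = 2.
Step 2: L[1][1] = √(16) = 4.

L[1][0] = 2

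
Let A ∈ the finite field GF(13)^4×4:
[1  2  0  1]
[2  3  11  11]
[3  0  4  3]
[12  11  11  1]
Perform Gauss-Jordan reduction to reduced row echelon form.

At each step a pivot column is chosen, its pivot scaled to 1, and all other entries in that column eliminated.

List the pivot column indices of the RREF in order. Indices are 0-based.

pivot columns: 0, 1, 2, 3

[1] R0 /= 1  ⇒  (1, 2, 0, 1)
     R1 -= 2·R0  ⇒  (0, 12, 11, 9)
     R2 -= 3·R0  ⇒  (0, 7, 4, 0)
     R3 -= 12·R0  ⇒  (0, 0, 11, 2)
[2] R1 /= 12  ⇒  (0, 1, 2, 4)
     R0 -= 2·R1  ⇒  (1, 0, 9, 6)
     R2 -= 7·R1  ⇒  (0, 0, 3, 11)
[3] R2 /= 3  ⇒  (0, 0, 1, 8)
     R0 -= 9·R2  ⇒  (1, 0, 0, 12)
     R1 -= 2·R2  ⇒  (0, 1, 0, 1)
     R3 -= 11·R2  ⇒  (0, 0, 0, 5)
[4] R3 /= 5  ⇒  (0, 0, 0, 1)
     R0 -= 12·R3  ⇒  (1, 0, 0, 0)
     R1 -= 1·R3  ⇒  (0, 1, 0, 0)
     R2 -= 8·R3  ⇒  (0, 0, 1, 0)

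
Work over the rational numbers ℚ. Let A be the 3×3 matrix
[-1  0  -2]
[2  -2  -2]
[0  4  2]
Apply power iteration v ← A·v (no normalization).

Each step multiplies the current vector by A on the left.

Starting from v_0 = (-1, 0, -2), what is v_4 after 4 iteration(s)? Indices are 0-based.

v_0 = (-1, 0, -2).
v_1 = A·v_0 = (5, 2, -4).
v_2 = A·v_1 = (3, 14, 0).
v_3 = A·v_2 = (-3, -22, 56).
v_4 = A·v_3 = (-109, -74, 24).

v_4 = (-109, -74, 24)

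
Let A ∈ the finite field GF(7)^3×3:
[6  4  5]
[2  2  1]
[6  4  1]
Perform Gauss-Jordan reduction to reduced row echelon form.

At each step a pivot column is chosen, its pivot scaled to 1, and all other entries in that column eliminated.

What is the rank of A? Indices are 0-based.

pivot(0,0)=6: scale R0 → (1, 3, 2)
  clear (1,0): R1 −= (2)R0 → (0, 3, 4)
  clear (2,0): R2 −= (6)R0 → (0, 0, 3)
pivot(1,1)=3: scale R1 → (0, 1, 6)
  clear (0,1): R0 −= (3)R1 → (1, 0, 5)
pivot(2,2)=3: scale R2 → (0, 0, 1)
  clear (0,2): R0 −= (5)R2 → (1, 0, 0)
  clear (1,2): R1 −= (6)R2 → (0, 1, 0)

rank = 3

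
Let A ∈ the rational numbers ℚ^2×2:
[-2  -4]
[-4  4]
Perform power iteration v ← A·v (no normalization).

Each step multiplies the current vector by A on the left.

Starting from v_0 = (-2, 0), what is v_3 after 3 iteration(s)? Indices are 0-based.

v_3 = (16, 224)

v_0 = (-2, 0).
v_1 = A·v_0 = (4, 8).
v_2 = A·v_1 = (-40, 16).
v_3 = A·v_2 = (16, 224).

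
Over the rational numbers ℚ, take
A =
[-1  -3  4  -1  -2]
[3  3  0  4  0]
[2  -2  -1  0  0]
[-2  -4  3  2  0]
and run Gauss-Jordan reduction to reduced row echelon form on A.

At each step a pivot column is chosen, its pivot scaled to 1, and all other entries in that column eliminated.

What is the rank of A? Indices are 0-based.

pivot(0,0)=-1: scale R0 → (1, 3, -4, 1, 2)
  clear (1,0): R1 −= (3)R0 → (0, -6, 12, 1, -6)
  clear (2,0): R2 −= (2)R0 → (0, -8, 7, -2, -4)
  clear (3,0): R3 −= (-2)R0 → (0, 2, -5, 4, 4)
pivot(1,1)=-6: scale R1 → (0, 1, -2, -1/6, 1)
  clear (0,1): R0 −= (3)R1 → (1, 0, 2, 3/2, -1)
  clear (2,1): R2 −= (-8)R1 → (0, 0, -9, -10/3, 4)
  clear (3,1): R3 −= (2)R1 → (0, 0, -1, 13/3, 2)
pivot(2,2)=-9: scale R2 → (0, 0, 1, 10/27, -4/9)
  clear (0,2): R0 −= (2)R2 → (1, 0, 0, 41/54, -1/9)
  clear (1,2): R1 −= (-2)R2 → (0, 1, 0, 31/54, 1/9)
  clear (3,2): R3 −= (-1)R2 → (0, 0, 0, 127/27, 14/9)
pivot(3,3)=127/27: scale R3 → (0, 0, 0, 1, 42/127)
  clear (0,3): R0 −= (41/54)R3 → (1, 0, 0, 0, -46/127)
  clear (1,3): R1 −= (31/54)R3 → (0, 1, 0, 0, -10/127)
  clear (2,3): R2 −= (10/27)R3 → (0, 0, 1, 0, -72/127)

rank = 4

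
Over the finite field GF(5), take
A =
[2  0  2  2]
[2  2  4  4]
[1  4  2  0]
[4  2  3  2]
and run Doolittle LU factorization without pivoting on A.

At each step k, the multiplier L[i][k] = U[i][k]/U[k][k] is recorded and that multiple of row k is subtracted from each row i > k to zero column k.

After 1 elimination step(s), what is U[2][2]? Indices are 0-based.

Step 1: pivot at (0,0) is 2.
  row1 ← row1 − (1)·row0  ⇒  L[1][0]=1, U row1=(0, 2, 2, 2)
  row2 ← row2 − (3)·row0  ⇒  L[2][0]=3, U row2=(0, 4, 1, 4)
  row3 ← row3 − (2)·row0  ⇒  L[3][0]=2, U row3=(0, 2, 4, 3)

U[2][2] = 1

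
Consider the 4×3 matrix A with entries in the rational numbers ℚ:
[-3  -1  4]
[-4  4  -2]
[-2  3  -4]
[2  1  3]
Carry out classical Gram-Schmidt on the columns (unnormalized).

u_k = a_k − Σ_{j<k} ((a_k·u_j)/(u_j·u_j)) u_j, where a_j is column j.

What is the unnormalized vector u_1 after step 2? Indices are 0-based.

u_1 = (-28/11, 64/33, 65/33, 67/33)

Step 1: u_0 = a_0 = (-3, -4, -2, 2).
Step 2: u_1 = a_1 − (-17/33)·u_0 = (-28/11, 64/33, 65/33, 67/33).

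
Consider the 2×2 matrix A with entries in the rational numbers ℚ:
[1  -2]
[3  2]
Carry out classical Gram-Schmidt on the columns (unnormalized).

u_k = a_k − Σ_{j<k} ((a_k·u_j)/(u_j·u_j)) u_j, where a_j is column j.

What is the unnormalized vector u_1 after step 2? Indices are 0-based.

Step 1: u_0 = a_0 = (1, 3).
Step 2: u_1 = a_1 − (2/5)·u_0 = (-12/5, 4/5).

u_1 = (-12/5, 4/5)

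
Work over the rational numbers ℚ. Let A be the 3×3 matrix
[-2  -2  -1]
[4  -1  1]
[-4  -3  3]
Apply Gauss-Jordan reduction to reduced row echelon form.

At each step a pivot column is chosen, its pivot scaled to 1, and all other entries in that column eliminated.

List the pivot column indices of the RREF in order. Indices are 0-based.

pivot columns: 0, 1, 2

[1] R0 /= -2  ⇒  (1, 1, 1/2)
     R1 -= 4·R0  ⇒  (0, -5, -1)
     R2 -= -4·R0  ⇒  (0, 1, 5)
[2] R1 /= -5  ⇒  (0, 1, 1/5)
     R0 -= 1·R1  ⇒  (1, 0, 3/10)
     R2 -= 1·R1  ⇒  (0, 0, 24/5)
[3] R2 /= 24/5  ⇒  (0, 0, 1)
     R0 -= 3/10·R2  ⇒  (1, 0, 0)
     R1 -= 1/5·R2  ⇒  (0, 1, 0)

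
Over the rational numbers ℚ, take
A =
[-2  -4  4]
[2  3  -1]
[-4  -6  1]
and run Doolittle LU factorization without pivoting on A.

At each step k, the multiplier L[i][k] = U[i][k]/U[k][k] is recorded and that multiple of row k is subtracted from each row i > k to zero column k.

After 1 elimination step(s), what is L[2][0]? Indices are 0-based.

L[2][0] = 2

k=0: U[0][0]=-2
  eliminate (1,0): mult=-1, new row 1: (0, -1, 3); set L[1][0]=-1
  eliminate (2,0): mult=2, new row 2: (0, 2, -7); set L[2][0]=2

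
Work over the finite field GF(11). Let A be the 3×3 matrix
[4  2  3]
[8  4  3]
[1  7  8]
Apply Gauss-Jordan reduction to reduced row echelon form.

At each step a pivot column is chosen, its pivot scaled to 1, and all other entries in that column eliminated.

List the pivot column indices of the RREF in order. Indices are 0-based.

pivot(0,0)=4: scale R0 → (1, 6, 9)
  clear (1,0): R1 −= (8)R0 → (0, 0, 8)
  clear (2,0): R2 −= (1)R0 → (0, 1, 10)
pivot(1,1): swap R1↔R2
pivot(1,1)=1: scale R1 → (0, 1, 10)
  clear (0,1): R0 −= (6)R1 → (1, 0, 4)
pivot(2,2)=8: scale R2 → (0, 0, 1)
  clear (0,2): R0 −= (4)R2 → (1, 0, 0)
  clear (1,2): R1 −= (10)R2 → (0, 1, 0)

pivot columns: 0, 1, 2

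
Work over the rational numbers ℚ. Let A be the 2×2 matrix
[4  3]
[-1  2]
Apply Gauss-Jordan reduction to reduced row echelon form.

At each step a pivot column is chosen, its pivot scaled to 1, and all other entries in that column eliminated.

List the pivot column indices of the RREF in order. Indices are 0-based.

pivot(0,0)=4: scale R0 → (1, 3/4)
  clear (1,0): R1 −= (-1)R0 → (0, 11/4)
pivot(1,1)=11/4: scale R1 → (0, 1)
  clear (0,1): R0 −= (3/4)R1 → (1, 0)

pivot columns: 0, 1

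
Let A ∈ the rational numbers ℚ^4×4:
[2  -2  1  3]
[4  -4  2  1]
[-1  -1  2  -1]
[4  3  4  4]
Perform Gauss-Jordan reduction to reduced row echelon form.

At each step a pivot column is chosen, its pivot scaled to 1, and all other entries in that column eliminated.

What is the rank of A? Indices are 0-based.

rank = 4

pivot(0,0)=2: scale R0 → (1, -1, 1/2, 3/2)
  clear (1,0): R1 −= (4)R0 → (0, 0, 0, -5)
  clear (2,0): R2 −= (-1)R0 → (0, -2, 5/2, 1/2)
  clear (3,0): R3 −= (4)R0 → (0, 7, 2, -2)
pivot(1,1): swap R1↔R2
pivot(1,1)=-2: scale R1 → (0, 1, -5/4, -1/4)
  clear (0,1): R0 −= (-1)R1 → (1, 0, -3/4, 5/4)
  clear (3,1): R3 −= (7)R1 → (0, 0, 43/4, -1/4)
pivot(2,2): swap R2↔R3
pivot(2,2)=43/4: scale R2 → (0, 0, 1, -1/43)
  clear (0,2): R0 −= (-3/4)R2 → (1, 0, 0, 53/43)
  clear (1,2): R1 −= (-5/4)R2 → (0, 1, 0, -12/43)
pivot(3,3)=-5: scale R3 → (0, 0, 0, 1)
  clear (0,3): R0 −= (53/43)R3 → (1, 0, 0, 0)
  clear (1,3): R1 −= (-12/43)R3 → (0, 1, 0, 0)
  clear (2,3): R2 −= (-1/43)R3 → (0, 0, 1, 0)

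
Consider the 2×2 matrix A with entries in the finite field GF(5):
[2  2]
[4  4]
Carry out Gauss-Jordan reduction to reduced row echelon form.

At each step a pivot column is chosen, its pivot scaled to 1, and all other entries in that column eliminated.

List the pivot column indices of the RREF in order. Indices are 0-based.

step 1: normalize row 0 (÷2) = (1, 1)
  row 1: subtract 4×row0 = (0, 0)
skip col 1 (zero from row 1)

pivot columns: 0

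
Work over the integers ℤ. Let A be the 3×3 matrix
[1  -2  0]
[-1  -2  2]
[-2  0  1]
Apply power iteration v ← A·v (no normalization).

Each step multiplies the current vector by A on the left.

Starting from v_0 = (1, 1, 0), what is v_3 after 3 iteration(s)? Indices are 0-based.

v_0 = (1, 1, 0).
v_1 = A·v_0 = (-1, -3, -2).
v_2 = A·v_1 = (5, 3, 0).
v_3 = A·v_2 = (-1, -11, -10).

v_3 = (-1, -11, -10)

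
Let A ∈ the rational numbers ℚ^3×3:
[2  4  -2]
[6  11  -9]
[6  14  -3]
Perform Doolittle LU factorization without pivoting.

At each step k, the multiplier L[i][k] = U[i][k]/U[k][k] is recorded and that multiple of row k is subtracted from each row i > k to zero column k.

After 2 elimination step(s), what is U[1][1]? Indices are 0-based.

U[1][1] = -1

k=0: U[0][0]=2
  eliminate (1,0): mult=3, new row 1: (0, -1, -3); set L[1][0]=3
  eliminate (2,0): mult=3, new row 2: (0, 2, 3); set L[2][0]=3
k=1: U[1][1]=-1
  eliminate (2,1): mult=-2, new row 2: (0, 0, -3); set L[2][1]=-2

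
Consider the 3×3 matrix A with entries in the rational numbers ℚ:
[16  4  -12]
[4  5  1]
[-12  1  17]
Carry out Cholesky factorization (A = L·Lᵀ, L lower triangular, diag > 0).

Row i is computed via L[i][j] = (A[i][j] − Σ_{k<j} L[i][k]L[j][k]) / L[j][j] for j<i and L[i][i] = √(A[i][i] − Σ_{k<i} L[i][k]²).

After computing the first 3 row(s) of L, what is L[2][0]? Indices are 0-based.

L[2][0] = -3

Step 1: L[0][0] = √(16) = 4.
  L[1][0] = (4) / L[0][0] = 1.
Step 2: L[1][1] = √(4) = 2.
  L[2][0] = (-12) / L[0][0] = -3.
  L[2][1] = (4) / L[1][1] = 2.
Step 3: L[2][2] = √(4) = 2.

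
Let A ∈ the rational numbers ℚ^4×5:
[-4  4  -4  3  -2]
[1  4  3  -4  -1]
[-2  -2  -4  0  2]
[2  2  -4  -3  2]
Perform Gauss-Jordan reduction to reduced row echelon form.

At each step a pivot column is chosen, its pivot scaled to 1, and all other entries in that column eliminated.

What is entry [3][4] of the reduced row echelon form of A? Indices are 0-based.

M[3][4] = -32/79

[1] R0 /= -4  ⇒  (1, -1, 1, -3/4, 1/2)
     R1 -= 1·R0  ⇒  (0, 5, 2, -13/4, -3/2)
     R2 -= -2·R0  ⇒  (0, -4, -2, -3/2, 3)
     R3 -= 2·R0  ⇒  (0, 4, -6, -3/2, 1)
[2] R1 /= 5  ⇒  (0, 1, 2/5, -13/20, -3/10)
     R0 -= -1·R1  ⇒  (1, 0, 7/5, -7/5, 1/5)
     R2 -= -4·R1  ⇒  (0, 0, -2/5, -41/10, 9/5)
     R3 -= 4·R1  ⇒  (0, 0, -38/5, 11/10, 11/5)
[3] R2 /= -2/5  ⇒  (0, 0, 1, 41/4, -9/2)
     R0 -= 7/5·R2  ⇒  (1, 0, 0, -63/4, 13/2)
     R1 -= 2/5·R2  ⇒  (0, 1, 0, -19/4, 3/2)
     R3 -= -38/5·R2  ⇒  (0, 0, 0, 79, -32)
[4] R3 /= 79  ⇒  (0, 0, 0, 1, -32/79)
     R0 -= -63/4·R3  ⇒  (1, 0, 0, 0, 19/158)
     R1 -= -19/4·R3  ⇒  (0, 1, 0, 0, -67/158)
     R2 -= 41/4·R3  ⇒  (0, 0, 1, 0, -55/158)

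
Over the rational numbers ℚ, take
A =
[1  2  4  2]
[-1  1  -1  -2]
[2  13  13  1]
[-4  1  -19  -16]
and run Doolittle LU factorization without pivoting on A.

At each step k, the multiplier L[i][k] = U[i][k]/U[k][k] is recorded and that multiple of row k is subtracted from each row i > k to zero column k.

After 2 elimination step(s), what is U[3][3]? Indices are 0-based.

Step 1: pivot at (0,0) is 1.
  row1 ← row1 − (-1)·row0  ⇒  L[1][0]=-1, U row1=(0, 3, 3, 0)
  row2 ← row2 − (2)·row0  ⇒  L[2][0]=2, U row2=(0, 9, 5, -3)
  row3 ← row3 − (-4)·row0  ⇒  L[3][0]=-4, U row3=(0, 9, -3, -8)
Step 2: pivot at (1,1) is 3.
  row2 ← row2 − (3)·row1  ⇒  L[2][1]=3, U row2=(0, 0, -4, -3)
  row3 ← row3 − (3)·row1  ⇒  L[3][1]=3, U row3=(0, 0, -12, -8)

U[3][3] = -8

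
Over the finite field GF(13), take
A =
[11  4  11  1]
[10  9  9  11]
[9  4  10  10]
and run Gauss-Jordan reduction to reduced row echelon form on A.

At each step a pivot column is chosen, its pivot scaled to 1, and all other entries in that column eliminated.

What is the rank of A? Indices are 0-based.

pivot(0,0)=11: scale R0 → (1, 11, 1, 6)
  clear (1,0): R1 −= (10)R0 → (0, 3, 12, 3)
  clear (2,0): R2 −= (9)R0 → (0, 9, 1, 8)
pivot(1,1)=3: scale R1 → (0, 1, 4, 1)
  clear (0,1): R0 −= (11)R1 → (1, 0, 9, 8)
  clear (2,1): R2 −= (9)R1 → (0, 0, 4, 12)
pivot(2,2)=4: scale R2 → (0, 0, 1, 3)
  clear (0,2): R0 −= (9)R2 → (1, 0, 0, 7)
  clear (1,2): R1 −= (4)R2 → (0, 1, 0, 2)

rank = 3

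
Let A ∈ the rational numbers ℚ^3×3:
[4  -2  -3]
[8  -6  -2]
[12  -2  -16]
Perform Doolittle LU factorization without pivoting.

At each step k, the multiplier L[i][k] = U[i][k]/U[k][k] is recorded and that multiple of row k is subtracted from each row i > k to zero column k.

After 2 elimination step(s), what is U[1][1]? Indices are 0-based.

U[1][1] = -2

[col 0] pivot 4
  R1 -= 2*R0 → (0, -2, 4)  (L[1][0] := 2)
  R2 -= 3*R0 → (0, 4, -7)  (L[2][0] := 3)
[col 1] pivot -2
  R2 -= -2*R1 → (0, 0, 1)  (L[2][1] := -2)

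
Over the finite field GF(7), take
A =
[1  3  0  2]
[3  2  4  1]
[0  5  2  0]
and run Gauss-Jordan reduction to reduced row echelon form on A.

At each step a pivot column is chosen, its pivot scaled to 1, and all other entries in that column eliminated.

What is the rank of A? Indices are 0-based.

rank = 3

pivot(0,0)=1: scale R0 → (1, 3, 0, 2)
  clear (1,0): R1 −= (3)R0 → (0, 0, 4, 2)
pivot(1,1): swap R1↔R2
pivot(1,1)=5: scale R1 → (0, 1, 6, 0)
  clear (0,1): R0 −= (3)R1 → (1, 0, 3, 2)
pivot(2,2)=4: scale R2 → (0, 0, 1, 4)
  clear (0,2): R0 −= (3)R2 → (1, 0, 0, 4)
  clear (1,2): R1 −= (6)R2 → (0, 1, 0, 4)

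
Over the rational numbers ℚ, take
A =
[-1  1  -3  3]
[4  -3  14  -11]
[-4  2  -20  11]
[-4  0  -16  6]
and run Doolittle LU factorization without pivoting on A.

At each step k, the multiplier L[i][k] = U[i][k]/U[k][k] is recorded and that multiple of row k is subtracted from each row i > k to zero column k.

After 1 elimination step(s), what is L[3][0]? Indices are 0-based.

k=0: U[0][0]=-1
  eliminate (1,0): mult=-4, new row 1: (0, 1, 2, 1); set L[1][0]=-4
  eliminate (2,0): mult=4, new row 2: (0, -2, -8, -1); set L[2][0]=4
  eliminate (3,0): mult=4, new row 3: (0, -4, -4, -6); set L[3][0]=4

L[3][0] = 4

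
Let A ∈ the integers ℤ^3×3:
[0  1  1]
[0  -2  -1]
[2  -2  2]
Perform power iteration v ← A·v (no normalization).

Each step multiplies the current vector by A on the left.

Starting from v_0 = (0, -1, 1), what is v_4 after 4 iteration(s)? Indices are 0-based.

v_4 = (40, -46, 56)

v_0 = (0, -1, 1).
v_1 = A·v_0 = (0, 1, 4).
v_2 = A·v_1 = (5, -6, 6).
v_3 = A·v_2 = (0, 6, 34).
v_4 = A·v_3 = (40, -46, 56).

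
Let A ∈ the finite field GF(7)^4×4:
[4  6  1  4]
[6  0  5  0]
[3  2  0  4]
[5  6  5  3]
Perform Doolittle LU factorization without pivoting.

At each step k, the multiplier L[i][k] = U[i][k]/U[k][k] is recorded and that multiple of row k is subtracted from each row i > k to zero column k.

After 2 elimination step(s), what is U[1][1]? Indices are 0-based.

k=0: U[0][0]=4
  eliminate (1,0): mult=5, new row 1: (0, 5, 0, 1); set L[1][0]=5
  eliminate (2,0): mult=6, new row 2: (0, 1, 1, 1); set L[2][0]=6
  eliminate (3,0): mult=3, new row 3: (0, 2, 2, 5); set L[3][0]=3
k=1: U[1][1]=5
  eliminate (2,1): mult=3, new row 2: (0, 0, 1, 5); set L[2][1]=3
  eliminate (3,1): mult=6, new row 3: (0, 0, 2, 6); set L[3][1]=6

U[1][1] = 5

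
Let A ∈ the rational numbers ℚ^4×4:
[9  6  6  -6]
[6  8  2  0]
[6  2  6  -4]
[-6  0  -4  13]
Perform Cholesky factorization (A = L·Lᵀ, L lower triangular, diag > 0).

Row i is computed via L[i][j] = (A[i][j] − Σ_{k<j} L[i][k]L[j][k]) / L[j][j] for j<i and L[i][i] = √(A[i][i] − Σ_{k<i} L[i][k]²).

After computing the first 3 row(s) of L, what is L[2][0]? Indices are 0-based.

L[2][0] = 2

Step 1: L[0][0] = √(9) = 3.
  L[1][0] = (6) / L[0][0] = 2.
Step 2: L[1][1] = √(4) = 2.
  L[2][0] = (6) / L[0][0] = 2.
  L[2][1] = (-2) / L[1][1] = -1.
Step 3: L[2][2] = √(1) = 1.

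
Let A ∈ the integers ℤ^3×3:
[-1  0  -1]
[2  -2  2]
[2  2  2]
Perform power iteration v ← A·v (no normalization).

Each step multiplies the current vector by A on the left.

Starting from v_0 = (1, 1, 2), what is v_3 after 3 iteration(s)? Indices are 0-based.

v_0 = (1, 1, 2).
v_1 = A·v_0 = (-3, 4, 8).
v_2 = A·v_1 = (-5, 2, 18).
v_3 = A·v_2 = (-13, 22, 30).

v_3 = (-13, 22, 30)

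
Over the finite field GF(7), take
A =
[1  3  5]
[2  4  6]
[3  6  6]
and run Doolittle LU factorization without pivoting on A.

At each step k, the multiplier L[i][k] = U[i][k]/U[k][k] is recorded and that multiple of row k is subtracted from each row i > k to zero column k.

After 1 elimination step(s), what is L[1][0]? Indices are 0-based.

L[1][0] = 2

k=0: U[0][0]=1
  eliminate (1,0): mult=2, new row 1: (0, 5, 3); set L[1][0]=2
  eliminate (2,0): mult=3, new row 2: (0, 4, 5); set L[2][0]=3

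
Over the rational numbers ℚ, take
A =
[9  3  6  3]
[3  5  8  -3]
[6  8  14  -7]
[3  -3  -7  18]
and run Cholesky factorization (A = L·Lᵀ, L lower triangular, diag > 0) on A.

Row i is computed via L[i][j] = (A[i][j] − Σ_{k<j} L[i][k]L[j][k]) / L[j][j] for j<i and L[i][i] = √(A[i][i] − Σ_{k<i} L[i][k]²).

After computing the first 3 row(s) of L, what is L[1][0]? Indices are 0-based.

Step 1: L[0][0] = √(9) = 3.
  L[1][0] = (3) / L[0][0] = 1.
Step 2: L[1][1] = √(4) = 2.
  L[2][0] = (6) / L[0][0] = 2.
  L[2][1] = (6) / L[1][1] = 3.
Step 3: L[2][2] = √(1) = 1.

L[1][0] = 1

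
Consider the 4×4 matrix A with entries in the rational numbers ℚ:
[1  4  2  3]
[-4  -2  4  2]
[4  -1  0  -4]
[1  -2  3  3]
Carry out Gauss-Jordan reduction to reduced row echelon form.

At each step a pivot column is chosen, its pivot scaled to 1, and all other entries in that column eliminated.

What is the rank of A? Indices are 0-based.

rank = 4

[1] R0 /= 1  ⇒  (1, 4, 2, 3)
     R1 -= -4·R0  ⇒  (0, 14, 12, 14)
     R2 -= 4·R0  ⇒  (0, -17, -8, -16)
     R3 -= 1·R0  ⇒  (0, -6, 1, 0)
[2] R1 /= 14  ⇒  (0, 1, 6/7, 1)
     R0 -= 4·R1  ⇒  (1, 0, -10/7, -1)
     R2 -= -17·R1  ⇒  (0, 0, 46/7, 1)
     R3 -= -6·R1  ⇒  (0, 0, 43/7, 6)
[3] R2 /= 46/7  ⇒  (0, 0, 1, 7/46)
     R0 -= -10/7·R2  ⇒  (1, 0, 0, -18/23)
     R1 -= 6/7·R2  ⇒  (0, 1, 0, 20/23)
     R3 -= 43/7·R2  ⇒  (0, 0, 0, 233/46)
[4] R3 /= 233/46  ⇒  (0, 0, 0, 1)
     R0 -= -18/23·R3  ⇒  (1, 0, 0, 0)
     R1 -= 20/23·R3  ⇒  (0, 1, 0, 0)
     R2 -= 7/46·R3  ⇒  (0, 0, 1, 0)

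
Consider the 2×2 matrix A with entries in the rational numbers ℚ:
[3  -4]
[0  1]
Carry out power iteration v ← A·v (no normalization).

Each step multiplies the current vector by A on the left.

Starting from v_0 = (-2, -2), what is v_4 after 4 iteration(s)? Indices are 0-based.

v_4 = (158, -2)

v_0 = (-2, -2).
v_1 = A·v_0 = (2, -2).
v_2 = A·v_1 = (14, -2).
v_3 = A·v_2 = (50, -2).
v_4 = A·v_3 = (158, -2).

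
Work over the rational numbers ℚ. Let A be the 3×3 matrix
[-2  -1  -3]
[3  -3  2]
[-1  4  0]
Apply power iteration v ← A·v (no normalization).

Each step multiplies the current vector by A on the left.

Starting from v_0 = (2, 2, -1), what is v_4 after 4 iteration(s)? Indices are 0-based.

v_4 = (-123, 371, -294)

v_0 = (2, 2, -1).
v_1 = A·v_0 = (-3, -2, 6).
v_2 = A·v_1 = (-10, 9, -5).
v_3 = A·v_2 = (26, -67, 46).
v_4 = A·v_3 = (-123, 371, -294).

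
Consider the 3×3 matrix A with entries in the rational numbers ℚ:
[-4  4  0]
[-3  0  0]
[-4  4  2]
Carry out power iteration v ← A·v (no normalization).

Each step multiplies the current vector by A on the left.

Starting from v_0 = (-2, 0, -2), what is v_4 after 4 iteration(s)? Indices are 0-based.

v_4 = (352, 192, 224)

v_0 = (-2, 0, -2).
v_1 = A·v_0 = (8, 6, 4).
v_2 = A·v_1 = (-8, -24, 0).
v_3 = A·v_2 = (-64, 24, -64).
v_4 = A·v_3 = (352, 192, 224).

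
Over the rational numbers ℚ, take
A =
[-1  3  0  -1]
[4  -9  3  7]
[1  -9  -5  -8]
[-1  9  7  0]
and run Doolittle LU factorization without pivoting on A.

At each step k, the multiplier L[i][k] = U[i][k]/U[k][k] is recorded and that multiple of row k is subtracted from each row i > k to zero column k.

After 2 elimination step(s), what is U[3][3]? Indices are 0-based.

U[3][3] = -5

Step 1: pivot at (0,0) is -1.
  row1 ← row1 − (-4)·row0  ⇒  L[1][0]=-4, U row1=(0, 3, 3, 3)
  row2 ← row2 − (-1)·row0  ⇒  L[2][0]=-1, U row2=(0, -6, -5, -9)
  row3 ← row3 − (1)·row0  ⇒  L[3][0]=1, U row3=(0, 6, 7, 1)
Step 2: pivot at (1,1) is 3.
  row2 ← row2 − (-2)·row1  ⇒  L[2][1]=-2, U row2=(0, 0, 1, -3)
  row3 ← row3 − (2)·row1  ⇒  L[3][1]=2, U row3=(0, 0, 1, -5)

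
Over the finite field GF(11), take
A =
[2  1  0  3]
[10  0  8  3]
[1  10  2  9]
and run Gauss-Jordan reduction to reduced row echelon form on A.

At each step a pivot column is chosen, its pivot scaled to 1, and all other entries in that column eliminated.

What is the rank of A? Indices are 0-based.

[1] R0 /= 2  ⇒  (1, 6, 0, 7)
     R1 -= 10·R0  ⇒  (0, 6, 8, 10)
     R2 -= 1·R0  ⇒  (0, 4, 2, 2)
[2] R1 /= 6  ⇒  (0, 1, 5, 9)
     R0 -= 6·R1  ⇒  (1, 0, 3, 8)
     R2 -= 4·R1  ⇒  (0, 0, 4, 10)
[3] R2 /= 4  ⇒  (0, 0, 1, 8)
     R0 -= 3·R2  ⇒  (1, 0, 0, 6)
     R1 -= 5·R2  ⇒  (0, 1, 0, 2)

rank = 3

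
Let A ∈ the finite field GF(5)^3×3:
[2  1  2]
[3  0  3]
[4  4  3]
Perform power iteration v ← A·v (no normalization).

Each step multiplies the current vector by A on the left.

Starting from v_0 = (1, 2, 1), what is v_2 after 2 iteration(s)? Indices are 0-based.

v_2 = (3, 3, 3)

v_0 = (1, 2, 1).
v_1 = A·v_0 = (1, 1, 0).
v_2 = A·v_1 = (3, 3, 3).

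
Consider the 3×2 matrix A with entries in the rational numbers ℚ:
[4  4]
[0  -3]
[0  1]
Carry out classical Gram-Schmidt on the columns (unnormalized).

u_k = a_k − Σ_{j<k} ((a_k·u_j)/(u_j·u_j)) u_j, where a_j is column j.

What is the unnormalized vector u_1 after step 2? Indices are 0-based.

u_1 = (0, -3, 1)

Step 1: u_0 = a_0 = (4, 0, 0).
Step 2: u_1 = a_1 − (1)·u_0 = (0, -3, 1).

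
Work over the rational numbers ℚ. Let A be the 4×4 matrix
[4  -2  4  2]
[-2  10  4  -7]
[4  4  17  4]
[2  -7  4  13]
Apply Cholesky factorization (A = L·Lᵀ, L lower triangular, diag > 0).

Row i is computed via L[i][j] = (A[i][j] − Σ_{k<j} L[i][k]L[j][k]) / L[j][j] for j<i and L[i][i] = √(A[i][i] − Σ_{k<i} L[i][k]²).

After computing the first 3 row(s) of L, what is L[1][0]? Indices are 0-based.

L[1][0] = -1

Step 1: L[0][0] = √(4) = 2.
  L[1][0] = (-2) / L[0][0] = -1.
Step 2: L[1][1] = √(9) = 3.
  L[2][0] = (4) / L[0][0] = 2.
  L[2][1] = (6) / L[1][1] = 2.
Step 3: L[2][2] = √(9) = 3.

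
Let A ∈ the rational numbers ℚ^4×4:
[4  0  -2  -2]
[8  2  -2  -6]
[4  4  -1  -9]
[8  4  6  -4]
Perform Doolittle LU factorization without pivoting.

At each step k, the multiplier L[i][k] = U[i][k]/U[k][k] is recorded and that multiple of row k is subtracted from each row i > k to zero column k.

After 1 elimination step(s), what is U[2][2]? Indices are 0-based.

U[2][2] = 1

[col 0] pivot 4
  R1 -= 2*R0 → (0, 2, 2, -2)  (L[1][0] := 2)
  R2 -= 1*R0 → (0, 4, 1, -7)  (L[2][0] := 1)
  R3 -= 2*R0 → (0, 4, 10, 0)  (L[3][0] := 2)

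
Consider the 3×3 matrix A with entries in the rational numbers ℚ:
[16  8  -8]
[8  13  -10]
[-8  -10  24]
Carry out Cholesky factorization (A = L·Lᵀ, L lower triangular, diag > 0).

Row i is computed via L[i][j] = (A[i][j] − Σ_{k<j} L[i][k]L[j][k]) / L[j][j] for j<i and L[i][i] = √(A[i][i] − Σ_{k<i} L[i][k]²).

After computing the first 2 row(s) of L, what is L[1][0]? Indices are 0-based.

Step 1: L[0][0] = √(16) = 4.
  L[1][0] = (8) / L[0][0] = 2.
Step 2: L[1][1] = √(9) = 3.

L[1][0] = 2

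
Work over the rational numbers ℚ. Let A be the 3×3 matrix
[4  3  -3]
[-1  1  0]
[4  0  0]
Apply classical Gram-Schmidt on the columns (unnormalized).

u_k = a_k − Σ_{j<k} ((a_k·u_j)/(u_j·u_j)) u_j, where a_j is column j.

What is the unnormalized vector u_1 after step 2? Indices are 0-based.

Step 1: u_0 = a_0 = (4, -1, 4).
Step 2: u_1 = a_1 − (1/3)·u_0 = (5/3, 4/3, -4/3).

u_1 = (5/3, 4/3, -4/3)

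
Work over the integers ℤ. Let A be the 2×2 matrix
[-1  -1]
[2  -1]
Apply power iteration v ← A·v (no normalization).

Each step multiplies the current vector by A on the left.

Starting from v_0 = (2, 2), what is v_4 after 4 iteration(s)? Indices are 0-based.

v_0 = (2, 2).
v_1 = A·v_0 = (-4, 2).
v_2 = A·v_1 = (2, -10).
v_3 = A·v_2 = (8, 14).
v_4 = A·v_3 = (-22, 2).

v_4 = (-22, 2)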